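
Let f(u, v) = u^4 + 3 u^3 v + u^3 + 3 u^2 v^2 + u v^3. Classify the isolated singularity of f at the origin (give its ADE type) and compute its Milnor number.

Type E7, Milnor number mu = 7.

The Hessian of f at 0 is [[0, 0], [0, 0]] with rank 0, so corank 2. A Groebner basis of the Jacobian ideal J(f) in C{u,v} is {3*u^2 + v^4 + v^3, u^3, u^2*v - u^2 - v^3/3, 2*u^2 + u*v^2 + 2*v^3/3}; counting standard monomials gives mu = 7. Corank 2; j^3 = u^3 is a perfect cube, so E-series; the 4-jet and mu = 7 give E_7.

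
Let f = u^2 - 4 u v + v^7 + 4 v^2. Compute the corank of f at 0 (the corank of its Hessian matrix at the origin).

1

The Hessian at 0 is [[2, -4], [-4, 8]] of rank 1; hence corank 1.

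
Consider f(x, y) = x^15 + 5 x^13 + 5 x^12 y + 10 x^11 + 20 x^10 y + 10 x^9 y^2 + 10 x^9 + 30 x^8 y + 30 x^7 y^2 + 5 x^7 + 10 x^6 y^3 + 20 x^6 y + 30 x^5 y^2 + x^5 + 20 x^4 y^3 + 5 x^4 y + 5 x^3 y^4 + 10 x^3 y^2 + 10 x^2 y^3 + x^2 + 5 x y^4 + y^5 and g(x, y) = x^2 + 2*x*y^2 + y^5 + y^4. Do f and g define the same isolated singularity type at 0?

Yes.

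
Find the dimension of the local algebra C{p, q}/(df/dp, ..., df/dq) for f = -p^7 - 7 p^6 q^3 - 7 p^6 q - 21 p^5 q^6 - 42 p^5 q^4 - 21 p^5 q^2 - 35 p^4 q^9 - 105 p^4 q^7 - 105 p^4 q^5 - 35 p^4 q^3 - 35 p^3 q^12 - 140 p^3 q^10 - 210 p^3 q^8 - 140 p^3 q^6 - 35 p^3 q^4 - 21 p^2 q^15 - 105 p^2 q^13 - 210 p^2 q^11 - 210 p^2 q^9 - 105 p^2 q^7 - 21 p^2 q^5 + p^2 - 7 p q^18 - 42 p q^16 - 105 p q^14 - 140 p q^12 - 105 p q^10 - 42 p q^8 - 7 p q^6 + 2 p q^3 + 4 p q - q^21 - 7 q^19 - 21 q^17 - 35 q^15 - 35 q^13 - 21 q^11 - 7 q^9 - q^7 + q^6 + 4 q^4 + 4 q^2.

6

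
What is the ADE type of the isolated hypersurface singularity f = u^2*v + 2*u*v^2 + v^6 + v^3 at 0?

The Hessian of f at 0 has rank 0. Corank 2; j^3 = v*(u + v)^2 has shape L^2 M (L != M), so D-series; mu = 7 gives D_7.

D7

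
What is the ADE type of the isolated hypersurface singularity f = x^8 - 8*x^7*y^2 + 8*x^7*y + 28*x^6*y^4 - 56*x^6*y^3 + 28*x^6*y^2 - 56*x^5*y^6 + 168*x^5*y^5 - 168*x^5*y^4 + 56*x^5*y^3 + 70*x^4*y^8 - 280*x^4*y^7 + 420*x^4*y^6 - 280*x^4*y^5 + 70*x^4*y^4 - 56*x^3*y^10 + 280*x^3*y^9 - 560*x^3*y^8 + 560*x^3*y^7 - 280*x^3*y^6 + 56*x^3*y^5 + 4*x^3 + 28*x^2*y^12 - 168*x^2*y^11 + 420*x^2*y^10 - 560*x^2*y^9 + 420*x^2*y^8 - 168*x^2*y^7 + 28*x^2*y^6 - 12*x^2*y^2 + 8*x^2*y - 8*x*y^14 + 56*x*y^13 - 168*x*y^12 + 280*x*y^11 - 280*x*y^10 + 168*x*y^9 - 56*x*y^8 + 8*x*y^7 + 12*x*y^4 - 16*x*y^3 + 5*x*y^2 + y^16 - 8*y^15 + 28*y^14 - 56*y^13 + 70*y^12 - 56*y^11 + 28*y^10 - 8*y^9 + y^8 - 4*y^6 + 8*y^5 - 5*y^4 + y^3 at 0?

The Hessian of f at 0 is [[0, 0], [0, 0]] with rank 0, so corank 2. A Groebner basis of the Jacobian ideal J(f) in C{x,y} is {x^4 - 3*x^3/2 - 7*x^2*y/4 - 11*x^2/16 + 2015*x*y/32 - 2029*y^3/32 + 1013*y^2/32, x^3*y + 3*x^3/2 + 3*x^2*y/2 + x^2/2 - 125*x*y/4 + 505*y^3/16 - 63*y^2/4, -x^2 - 3*x*y/2 + y^4 + y^3/2 - y^2/2, -x^2 + x*y^2 - 3*x*y/2 + y^3 - y^2/2}; counting standard monomials gives mu = 9. Corank 2; j^3 = (x + y)*(2*x + y)^2 has shape L^2 M (L != M), so D-series; mu = 9 gives D_9.

D_{9}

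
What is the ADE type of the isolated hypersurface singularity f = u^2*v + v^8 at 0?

D9

The Hessian of f at 0 is [[0, 0], [0, 0]] with rank 0, so corank 2. A Groebner basis of the Jacobian ideal J(f) in C{u,v} is {u^2/8 + v^7, u^3, u*v}; counting standard monomials gives mu = 9. Corank 2; j^3 = u^2*v has shape L^2 M (L != M), so D-series; mu = 9 gives D_9.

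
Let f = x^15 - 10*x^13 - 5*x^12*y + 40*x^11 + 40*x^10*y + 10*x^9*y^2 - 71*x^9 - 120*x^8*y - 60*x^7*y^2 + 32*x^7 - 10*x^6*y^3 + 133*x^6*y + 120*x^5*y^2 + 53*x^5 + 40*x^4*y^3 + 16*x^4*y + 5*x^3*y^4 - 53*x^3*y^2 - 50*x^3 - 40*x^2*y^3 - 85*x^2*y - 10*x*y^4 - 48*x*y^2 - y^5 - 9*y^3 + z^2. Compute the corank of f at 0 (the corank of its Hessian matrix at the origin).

2

Hessian at 0 has rank 1.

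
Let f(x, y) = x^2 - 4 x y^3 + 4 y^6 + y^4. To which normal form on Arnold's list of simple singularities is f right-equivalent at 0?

A_{3}

The Hessian of f at 0 has rank 1. Corank 1: A-series; mu = 3 gives A_3.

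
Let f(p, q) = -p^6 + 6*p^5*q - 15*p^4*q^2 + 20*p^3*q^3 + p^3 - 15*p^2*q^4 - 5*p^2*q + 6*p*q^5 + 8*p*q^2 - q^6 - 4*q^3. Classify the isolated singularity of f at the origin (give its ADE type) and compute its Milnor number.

Type D_7, Milnor number mu = 7.

The Hessian of f at 0 has rank 0. Corank 2; j^3 = (p - 2*q)^2*(p - q) has shape L^2 M (L != M), so D-series; mu = 7 gives D_7.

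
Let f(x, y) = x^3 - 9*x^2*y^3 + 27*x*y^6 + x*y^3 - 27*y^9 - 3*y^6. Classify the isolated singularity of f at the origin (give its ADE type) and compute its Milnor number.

Type E_{7}, Milnor number mu = 7.

The Hessian of f at 0 is [[0, 0], [0, 0]] with rank 0, so corank 2. A Groebner basis of the Jacobian ideal J(f) in C{x,y} is {x^3, x*y^2, 3*x^2 + y^3}; counting standard monomials gives mu = 7. Corank 2; j^3 = x^3 is a perfect cube, so E-series; the 4-jet and mu = 7 give E_7.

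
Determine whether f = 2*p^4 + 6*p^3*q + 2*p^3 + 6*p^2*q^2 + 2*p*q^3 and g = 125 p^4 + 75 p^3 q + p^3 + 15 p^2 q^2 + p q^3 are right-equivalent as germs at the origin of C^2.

Yes.

The Hessian of f at 0 has rank 0. Corank 2; j^3 = 2*p^3 is a perfect cube, so E-series; the 4-jet and mu = 7 give E_7. The Hessian of g at 0 has rank 0. Corank 2; j^3 = p^3 is a perfect cube, so E-series; the 4-jet and mu = 7 give E_7. Both have type E_7, hence right-equivalent.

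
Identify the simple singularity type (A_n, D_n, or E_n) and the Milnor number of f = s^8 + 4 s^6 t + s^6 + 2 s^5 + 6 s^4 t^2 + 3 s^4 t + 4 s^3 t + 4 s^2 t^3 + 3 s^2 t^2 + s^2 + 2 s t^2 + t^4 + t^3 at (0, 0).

The Hessian of f at 0 has rank 1. Corank 1: A-series; mu = 2 gives A_2.

Type A_2, Milnor number mu = 2.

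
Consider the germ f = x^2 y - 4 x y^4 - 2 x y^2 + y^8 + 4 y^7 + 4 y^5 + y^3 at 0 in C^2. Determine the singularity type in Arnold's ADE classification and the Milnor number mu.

Type D_9, Milnor number mu = 9.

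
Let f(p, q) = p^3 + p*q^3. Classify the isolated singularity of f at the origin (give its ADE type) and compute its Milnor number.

Type E_7, Milnor number mu = 7.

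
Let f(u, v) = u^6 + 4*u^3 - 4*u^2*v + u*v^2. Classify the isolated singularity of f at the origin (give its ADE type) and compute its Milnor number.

Type D_{7}, Milnor number mu = 7.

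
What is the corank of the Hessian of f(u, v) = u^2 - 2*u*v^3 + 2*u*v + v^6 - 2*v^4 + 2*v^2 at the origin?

Hessian at 0 has rank 2.

0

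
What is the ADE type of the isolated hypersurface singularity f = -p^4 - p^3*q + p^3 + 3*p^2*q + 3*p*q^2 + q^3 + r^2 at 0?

E_{7}

The Hessian of f at 0 has rank 1. Corank 2; j^3 = (p + q)^3 is a perfect cube, so E-series; the 4-jet and mu = 7 give E_7.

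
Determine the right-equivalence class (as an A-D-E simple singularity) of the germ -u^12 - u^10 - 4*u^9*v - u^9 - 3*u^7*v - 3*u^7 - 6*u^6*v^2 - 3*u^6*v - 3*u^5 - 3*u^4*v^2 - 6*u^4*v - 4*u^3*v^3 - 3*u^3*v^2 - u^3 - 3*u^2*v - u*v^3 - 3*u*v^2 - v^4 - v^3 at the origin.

The Hessian of f at 0 is [[0, 0], [0, 0]] with rank 0, so corank 2. A Groebner basis of the Jacobian ideal J(f) in C{u,v} is {u^3 + 3*u^2*v + 6*u^2 + 12*u*v + 6*v^2, -3*u^2 + u*v^2 - 6*u*v - 3*v^2, 3*u^2 + 6*u*v + v^3 + 3*v^2}; counting standard monomials gives mu = 7. Corank 2; j^3 = -(u + v)^3 is a perfect cube, so E-series; the 4-jet and mu = 7 give E_7.

E_7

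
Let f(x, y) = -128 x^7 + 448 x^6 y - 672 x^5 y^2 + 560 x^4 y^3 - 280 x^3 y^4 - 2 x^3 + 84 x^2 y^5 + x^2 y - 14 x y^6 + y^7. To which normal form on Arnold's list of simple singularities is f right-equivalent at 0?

The Hessian of f at 0 has rank 0. Corank 2; j^3 = -x^2*(2*x - y) has shape L^2 M (L != M), so D-series; mu = 8 gives D_8.

D_{8}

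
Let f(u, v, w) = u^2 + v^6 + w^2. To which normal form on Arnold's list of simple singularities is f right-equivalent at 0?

A5

The Hessian of f at 0 has rank 2. Corank 1: A-series; mu = 5 gives A_5.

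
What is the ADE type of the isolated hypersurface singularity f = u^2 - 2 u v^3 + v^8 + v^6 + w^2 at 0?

A7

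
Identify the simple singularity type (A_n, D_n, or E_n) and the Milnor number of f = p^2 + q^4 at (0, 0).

Type A_3, Milnor number mu = 3.

The Hessian of f at 0 is [[2, 0], [0, 0]] with rank 1, so corank 1. A Groebner basis of the Jacobian ideal J(f) in C{p,q} is {q^3, p}; counting standard monomials gives mu = 3. Corank 1: A-series; mu = 3 gives A_3.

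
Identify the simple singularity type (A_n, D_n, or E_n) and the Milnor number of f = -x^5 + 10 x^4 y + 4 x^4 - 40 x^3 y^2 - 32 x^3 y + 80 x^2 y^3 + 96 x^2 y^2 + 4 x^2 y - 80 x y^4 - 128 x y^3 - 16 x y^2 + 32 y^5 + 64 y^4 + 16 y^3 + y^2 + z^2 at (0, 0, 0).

The Hessian of f at 0 has rank 2. Corank 1: A-series; mu = 4 gives A_4.

Type A_4, Milnor number mu = 4.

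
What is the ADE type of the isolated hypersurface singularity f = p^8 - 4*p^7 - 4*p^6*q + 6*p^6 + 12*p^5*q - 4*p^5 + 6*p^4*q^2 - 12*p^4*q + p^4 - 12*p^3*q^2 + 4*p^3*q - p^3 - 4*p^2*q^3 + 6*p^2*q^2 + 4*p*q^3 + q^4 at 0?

The Hessian of f at 0 has rank 0. Corank 2; j^3 = -p^3 is a perfect cube, so E-series; the 4-jet and mu = 6 give E_6.

E_6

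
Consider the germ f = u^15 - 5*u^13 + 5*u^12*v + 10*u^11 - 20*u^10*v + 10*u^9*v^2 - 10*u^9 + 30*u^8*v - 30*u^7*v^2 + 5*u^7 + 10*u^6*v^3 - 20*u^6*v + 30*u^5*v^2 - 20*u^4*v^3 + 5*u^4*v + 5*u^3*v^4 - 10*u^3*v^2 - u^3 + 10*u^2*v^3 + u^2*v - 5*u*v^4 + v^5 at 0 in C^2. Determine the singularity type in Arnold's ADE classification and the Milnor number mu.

The Hessian of f at 0 is [[0, 0], [0, 0]] with rank 0, so corank 2. A Groebner basis of the Jacobian ideal J(f) in C{u,v} is {u*v/5 + v^4, u*v^2, u^2 - u*v}; counting standard monomials gives mu = 6. Corank 2; j^3 = -u^2*(u - v) has shape L^2 M (L != M), so D-series; mu = 6 gives D_6.

Type D6, Milnor number mu = 6.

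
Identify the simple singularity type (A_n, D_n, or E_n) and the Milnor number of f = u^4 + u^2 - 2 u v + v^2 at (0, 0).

Type A_3, Milnor number mu = 3.

The Hessian of f at 0 is [[2, -2], [-2, 2]] with rank 1, so corank 1. A Groebner basis of the Jacobian ideal J(f) in C{u,v} is {v^3, u - v}; counting standard monomials gives mu = 3. Corank 1: A-series; mu = 3 gives A_3.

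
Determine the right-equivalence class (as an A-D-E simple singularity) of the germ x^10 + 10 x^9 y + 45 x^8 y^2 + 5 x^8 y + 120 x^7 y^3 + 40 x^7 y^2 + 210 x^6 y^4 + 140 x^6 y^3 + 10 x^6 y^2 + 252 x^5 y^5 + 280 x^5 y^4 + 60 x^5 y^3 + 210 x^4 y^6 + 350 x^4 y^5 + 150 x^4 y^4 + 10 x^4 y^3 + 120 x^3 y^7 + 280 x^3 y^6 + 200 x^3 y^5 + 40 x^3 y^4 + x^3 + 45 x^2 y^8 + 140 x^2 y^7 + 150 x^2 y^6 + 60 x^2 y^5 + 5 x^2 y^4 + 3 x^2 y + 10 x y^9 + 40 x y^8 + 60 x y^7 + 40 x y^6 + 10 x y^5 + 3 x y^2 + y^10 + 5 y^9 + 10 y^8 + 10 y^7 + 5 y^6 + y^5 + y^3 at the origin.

The Hessian of f at 0 is [[0, 0], [0, 0]] with rank 0, so corank 2. A Groebner basis of the Jacobian ideal J(f) in C{x,y} is {y^4, x^2 + 2*x*y + y^2}; counting standard monomials gives mu = 8. Corank 2; j^3 = (x + y)^3 is a perfect cube, so E-series; the 5-jet and mu = 8 give E_8.

E8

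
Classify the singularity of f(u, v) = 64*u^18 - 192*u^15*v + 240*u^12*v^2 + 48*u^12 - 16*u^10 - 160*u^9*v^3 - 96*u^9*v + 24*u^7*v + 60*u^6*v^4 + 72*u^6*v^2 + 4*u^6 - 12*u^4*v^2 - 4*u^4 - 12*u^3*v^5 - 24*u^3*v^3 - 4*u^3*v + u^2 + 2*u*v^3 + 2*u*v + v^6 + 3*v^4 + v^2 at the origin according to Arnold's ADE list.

The Hessian of f at 0 is [[2, 2], [2, 2]] with rank 1, so corank 1. A Groebner basis of the Jacobian ideal J(f) in C{u,v} is {v^3, u + v}; counting standard monomials gives mu = 3. Corank 1: A-series; mu = 3 gives A_3.

A3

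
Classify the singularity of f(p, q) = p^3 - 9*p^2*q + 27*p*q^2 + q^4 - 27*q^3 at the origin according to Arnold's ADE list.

E_{6}

The Hessian of f at 0 is [[0, 0], [0, 0]] with rank 0, so corank 2. A Groebner basis of the Jacobian ideal J(f) in C{p,q} is {q^3, p^2 - 6*p*q + 9*q^2}; counting standard monomials gives mu = 6. Corank 2; j^3 = (p - 3*q)^3 is a perfect cube, so E-series; the 4-jet and mu = 6 give E_6.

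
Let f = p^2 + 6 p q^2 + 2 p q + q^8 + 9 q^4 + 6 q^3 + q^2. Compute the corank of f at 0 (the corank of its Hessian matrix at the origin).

The Hessian at 0 is [[2, 2], [2, 2]] of rank 1; hence corank 1.

1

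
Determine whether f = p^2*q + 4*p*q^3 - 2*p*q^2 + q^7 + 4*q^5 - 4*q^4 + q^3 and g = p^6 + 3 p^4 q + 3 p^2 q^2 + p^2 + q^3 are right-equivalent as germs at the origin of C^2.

The Hessian of f at 0 has rank 0. Corank 2; j^3 = q*(p - q)^2 has shape L^2 M (L != M), so D-series; mu = 8 gives D_8. The Hessian of g at 0 has rank 1. Corank 1: A-series; mu = 2 gives A_2. f is D_8 but g is A_2, hence not right-equivalent.

No.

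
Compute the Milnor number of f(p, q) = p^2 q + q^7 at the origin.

8

The Hessian of f at 0 has rank 0. Corank 2; j^3 = p^2*q has shape L^2 M (L != M), so D-series; mu = 8 gives D_8.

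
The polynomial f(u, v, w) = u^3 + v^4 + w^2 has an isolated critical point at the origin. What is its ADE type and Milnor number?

Type E_6, Milnor number mu = 6.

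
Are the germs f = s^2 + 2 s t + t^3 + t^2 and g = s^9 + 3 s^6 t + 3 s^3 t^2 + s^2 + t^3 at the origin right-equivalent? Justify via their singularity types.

Yes.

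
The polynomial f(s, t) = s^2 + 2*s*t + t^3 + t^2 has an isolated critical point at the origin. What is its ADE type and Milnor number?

The Hessian of f at 0 has rank 1. Corank 1: A-series; mu = 2 gives A_2.

Type A_2, Milnor number mu = 2.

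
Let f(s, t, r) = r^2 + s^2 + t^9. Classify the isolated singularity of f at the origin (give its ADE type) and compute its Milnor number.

Type A_{8}, Milnor number mu = 8.

The Hessian of f at 0 has rank 2. Corank 1: A-series; mu = 8 gives A_8.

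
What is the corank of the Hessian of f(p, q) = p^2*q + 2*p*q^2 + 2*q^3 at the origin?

2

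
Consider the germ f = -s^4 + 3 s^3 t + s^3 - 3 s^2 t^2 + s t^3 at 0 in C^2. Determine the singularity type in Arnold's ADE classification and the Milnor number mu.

The Hessian of f at 0 is [[0, 0], [0, 0]] with rank 0, so corank 2. A Groebner basis of the Jacobian ideal J(f) in C{s,t} is {3*s^2 + t^4 + t^3, s^3, s^2*t - s^2 - t^3/3, -2*s^2 + s*t^2 - 2*t^3/3}; counting standard monomials gives mu = 7. Corank 2; j^3 = s^3 is a perfect cube, so E-series; the 4-jet and mu = 7 give E_7.

Type E7, Milnor number mu = 7.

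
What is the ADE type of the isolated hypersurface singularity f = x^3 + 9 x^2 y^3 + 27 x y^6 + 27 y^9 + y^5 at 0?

E_{8}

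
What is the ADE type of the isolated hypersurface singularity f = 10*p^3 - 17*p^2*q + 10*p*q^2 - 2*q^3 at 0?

D_{4}

The Hessian of f at 0 has rank 0. Corank 2; j^3 = (2*p - q)*(5*p^2 - 6*p*q + 2*q^2) splits into three distinct lines over C (the quadratic factor has nonzero discriminant), so D_4.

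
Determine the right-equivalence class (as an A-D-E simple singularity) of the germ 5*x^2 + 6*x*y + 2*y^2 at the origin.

A_1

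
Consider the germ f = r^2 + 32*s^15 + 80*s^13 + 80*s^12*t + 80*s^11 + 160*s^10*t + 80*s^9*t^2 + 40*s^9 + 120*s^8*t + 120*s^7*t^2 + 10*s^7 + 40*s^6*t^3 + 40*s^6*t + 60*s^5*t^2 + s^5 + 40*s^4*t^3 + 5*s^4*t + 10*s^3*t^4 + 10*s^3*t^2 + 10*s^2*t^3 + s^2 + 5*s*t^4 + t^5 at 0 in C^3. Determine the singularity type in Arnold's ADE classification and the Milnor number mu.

Type A_4, Milnor number mu = 4.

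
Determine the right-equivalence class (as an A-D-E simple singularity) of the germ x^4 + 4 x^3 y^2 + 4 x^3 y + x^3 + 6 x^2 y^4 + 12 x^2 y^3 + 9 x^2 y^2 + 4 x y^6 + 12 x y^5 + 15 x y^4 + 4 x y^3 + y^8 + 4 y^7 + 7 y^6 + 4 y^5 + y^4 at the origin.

E_{6}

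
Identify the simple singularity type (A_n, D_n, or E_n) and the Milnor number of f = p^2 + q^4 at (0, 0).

Type A3, Milnor number mu = 3.

The Hessian of f at 0 is [[2, 0], [0, 0]] with rank 1, so corank 1. A Groebner basis of the Jacobian ideal J(f) in C{p,q} is {q^3, p}; counting standard monomials gives mu = 3. Corank 1: A-series; mu = 3 gives A_3.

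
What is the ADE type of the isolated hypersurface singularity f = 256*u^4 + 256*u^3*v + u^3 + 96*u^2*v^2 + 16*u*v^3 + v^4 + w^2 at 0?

E_{6}

The Hessian of f at 0 has rank 1. Corank 2; j^3 = u^3 is a perfect cube, so E-series; the 4-jet and mu = 6 give E_6.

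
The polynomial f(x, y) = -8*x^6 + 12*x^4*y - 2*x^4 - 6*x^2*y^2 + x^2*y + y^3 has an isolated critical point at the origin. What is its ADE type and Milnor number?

The Hessian of f at 0 is [[0, 0], [0, 0]] with rank 0, so corank 2. A Groebner basis of the Jacobian ideal J(f) in C{x,y} is {y^3, x^2 + 3*y^2, x*y}; counting standard monomials gives mu = 4. Corank 2; j^3 = y*(x^2 + y^2) splits into three distinct lines over C (the quadratic factor has nonzero discriminant), so D_4.

Type D4, Milnor number mu = 4.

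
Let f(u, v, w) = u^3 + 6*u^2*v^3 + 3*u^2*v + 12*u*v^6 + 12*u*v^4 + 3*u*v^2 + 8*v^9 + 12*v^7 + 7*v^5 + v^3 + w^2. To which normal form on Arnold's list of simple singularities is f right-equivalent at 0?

The Hessian of f at 0 is [[0, 0, 0], [0, 0, 0], [0, 0, 2]] with rank 1, so corank 2. A Groebner basis of the Jacobian ideal J(f) in C{u,v,w} is {u^2/4 + u*v^3 + u*v/2 + v^2/4, v^4, u^3 - 3*u*v^2 - 2*v^3, u^2*v + 2*u*v^2 + v^3, w}; counting standard monomials gives mu = 8. Corank 2; j^3 = (u + v)^3 is a perfect cube, so E-series; the 5-jet and mu = 8 give E_8.

E_8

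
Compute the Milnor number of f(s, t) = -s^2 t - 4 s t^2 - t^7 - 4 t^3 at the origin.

8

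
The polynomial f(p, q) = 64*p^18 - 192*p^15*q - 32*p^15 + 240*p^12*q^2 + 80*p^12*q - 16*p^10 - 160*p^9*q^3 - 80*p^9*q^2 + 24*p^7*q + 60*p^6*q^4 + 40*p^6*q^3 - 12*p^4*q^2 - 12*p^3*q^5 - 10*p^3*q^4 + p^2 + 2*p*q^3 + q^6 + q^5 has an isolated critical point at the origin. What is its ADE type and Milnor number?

Type A4, Milnor number mu = 4.

The Hessian of f at 0 is [[2, 0], [0, 0]] with rank 1, so corank 1. A Groebner basis of the Jacobian ideal J(f) in C{p,q} is {p + q^3, p^2, p*q}; counting standard monomials gives mu = 4. Corank 1: A-series; mu = 4 gives A_4.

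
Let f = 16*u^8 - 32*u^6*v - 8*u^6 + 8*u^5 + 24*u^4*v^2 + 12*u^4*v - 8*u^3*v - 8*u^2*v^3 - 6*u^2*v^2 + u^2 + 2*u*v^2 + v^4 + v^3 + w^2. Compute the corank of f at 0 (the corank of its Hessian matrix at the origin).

1

Hessian at 0 has rank 2.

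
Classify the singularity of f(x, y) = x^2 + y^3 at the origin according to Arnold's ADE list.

A_2

The Hessian of f at 0 is [[2, 0], [0, 0]] with rank 1, so corank 1. A Groebner basis of the Jacobian ideal J(f) in C{x,y} is {y^2, x}; counting standard monomials gives mu = 2. Corank 1: A-series; mu = 2 gives A_2.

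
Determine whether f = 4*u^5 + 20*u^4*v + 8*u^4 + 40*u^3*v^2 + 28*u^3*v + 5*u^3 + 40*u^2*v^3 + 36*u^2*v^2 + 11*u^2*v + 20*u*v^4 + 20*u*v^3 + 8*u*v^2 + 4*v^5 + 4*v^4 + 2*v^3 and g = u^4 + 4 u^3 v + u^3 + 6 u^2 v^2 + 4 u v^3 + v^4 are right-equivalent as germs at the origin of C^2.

The Hessian of f at 0 is [[0, 0], [0, 0]] with rank 0, so corank 2. A Groebner basis of the Jacobian ideal J(f) in C{u,v} is {v^3, u^2 + 2*v^2, u*v - v^2}; counting standard monomials gives mu = 4. Corank 2; j^3 = (u + v)*(5*u^2 + 6*u*v + 2*v^2) splits into three distinct lines over C (the quadratic factor has nonzero discriminant), so D_4. The Hessian of g at 0 is [[0, 0], [0, 0]] with rank 0, so corank 2. A Groebner basis of the Jacobian ideal J(g) in C{u,v} is {v^4, u*v^2 + v^3/3, u^2}; counting standard monomials gives mu = 6. Corank 2; j^3 = u^3 is a perfect cube, so E-series; the 4-jet and mu = 6 give E_6. f is D_4 but g is E_6, hence not right-equivalent.

No.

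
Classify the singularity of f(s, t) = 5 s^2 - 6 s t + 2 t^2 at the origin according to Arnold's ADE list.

A1

The Hessian of f at 0 is [[10, -6], [-6, 4]] with rank 2, so corank 0. A Groebner basis of the Jacobian ideal J(f) in C{s,t} is {s, t}; counting standard monomials gives mu = 1. Corank 0: nondegenerate Morse point, so A_1.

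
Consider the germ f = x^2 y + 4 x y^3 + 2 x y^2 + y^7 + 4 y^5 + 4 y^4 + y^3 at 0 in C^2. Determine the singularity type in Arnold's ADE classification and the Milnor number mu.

Type D8, Milnor number mu = 8.

The Hessian of f at 0 has rank 0. Corank 2; j^3 = y*(x + y)^2 has shape L^2 M (L != M), so D-series; mu = 8 gives D_8.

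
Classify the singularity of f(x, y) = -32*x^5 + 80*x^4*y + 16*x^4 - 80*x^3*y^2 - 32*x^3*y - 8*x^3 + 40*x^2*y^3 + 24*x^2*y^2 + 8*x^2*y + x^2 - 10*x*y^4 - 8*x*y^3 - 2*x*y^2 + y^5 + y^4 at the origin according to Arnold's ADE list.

A4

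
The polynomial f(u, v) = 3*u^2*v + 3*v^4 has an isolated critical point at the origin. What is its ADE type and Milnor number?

The Hessian of f at 0 has rank 0. Corank 2; j^3 = 3*u^2*v has shape L^2 M (L != M), so D-series; mu = 5 gives D_5.

Type D_5, Milnor number mu = 5.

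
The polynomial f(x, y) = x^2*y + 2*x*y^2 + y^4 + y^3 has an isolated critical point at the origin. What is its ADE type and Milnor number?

Type D_5, Milnor number mu = 5.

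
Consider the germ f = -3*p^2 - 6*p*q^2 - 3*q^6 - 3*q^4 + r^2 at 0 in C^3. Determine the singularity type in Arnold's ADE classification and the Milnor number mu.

The Hessian of f at 0 has rank 2. Corank 1: A-series; mu = 5 gives A_5.

Type A_{5}, Milnor number mu = 5.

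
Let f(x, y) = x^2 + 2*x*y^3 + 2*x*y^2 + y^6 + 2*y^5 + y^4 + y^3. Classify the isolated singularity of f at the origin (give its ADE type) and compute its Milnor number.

Type A_{2}, Milnor number mu = 2.

The Hessian of f at 0 has rank 1. Corank 1: A-series; mu = 2 gives A_2.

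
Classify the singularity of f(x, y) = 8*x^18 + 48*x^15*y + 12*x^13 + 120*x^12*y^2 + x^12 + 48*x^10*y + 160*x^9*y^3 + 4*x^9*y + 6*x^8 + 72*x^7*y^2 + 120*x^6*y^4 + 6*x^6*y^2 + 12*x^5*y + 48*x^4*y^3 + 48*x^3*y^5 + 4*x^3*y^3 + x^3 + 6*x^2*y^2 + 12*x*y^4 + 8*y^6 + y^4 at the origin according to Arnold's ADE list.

E6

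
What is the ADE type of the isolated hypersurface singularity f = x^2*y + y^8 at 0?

D_{9}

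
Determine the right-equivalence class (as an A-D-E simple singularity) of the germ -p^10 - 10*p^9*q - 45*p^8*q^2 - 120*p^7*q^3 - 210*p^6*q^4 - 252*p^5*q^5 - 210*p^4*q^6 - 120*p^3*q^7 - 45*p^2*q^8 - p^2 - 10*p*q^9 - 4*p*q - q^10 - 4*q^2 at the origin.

A_{9}

The Hessian of f at 0 has rank 1. Corank 1: A-series; mu = 9 gives A_9.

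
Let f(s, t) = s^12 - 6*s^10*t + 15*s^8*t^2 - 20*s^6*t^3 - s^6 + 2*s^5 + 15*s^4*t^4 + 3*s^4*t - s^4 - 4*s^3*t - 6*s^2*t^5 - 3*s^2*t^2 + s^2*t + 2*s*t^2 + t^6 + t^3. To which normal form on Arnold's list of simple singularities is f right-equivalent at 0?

The Hessian of f at 0 has rank 0. Corank 2; j^3 = t*(s + t)^2 has shape L^2 M (L != M), so D-series; mu = 7 gives D_7.

D_{7}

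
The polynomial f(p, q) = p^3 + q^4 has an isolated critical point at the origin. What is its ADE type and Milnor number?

Type E6, Milnor number mu = 6.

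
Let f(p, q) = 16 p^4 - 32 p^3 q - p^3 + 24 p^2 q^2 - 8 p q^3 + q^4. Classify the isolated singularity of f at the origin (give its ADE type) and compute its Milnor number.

Type E6, Milnor number mu = 6.

The Hessian of f at 0 has rank 0. Corank 2; j^3 = -p^3 is a perfect cube, so E-series; the 4-jet and mu = 6 give E_6.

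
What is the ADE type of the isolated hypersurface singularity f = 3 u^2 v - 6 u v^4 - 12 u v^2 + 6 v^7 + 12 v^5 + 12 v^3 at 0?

D8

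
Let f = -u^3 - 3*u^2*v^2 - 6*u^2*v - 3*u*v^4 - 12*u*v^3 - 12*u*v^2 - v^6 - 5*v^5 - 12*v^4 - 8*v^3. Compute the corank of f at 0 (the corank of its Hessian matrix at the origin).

2

The Hessian at 0 is [[0, 0], [0, 0]] of rank 0; hence corank 2.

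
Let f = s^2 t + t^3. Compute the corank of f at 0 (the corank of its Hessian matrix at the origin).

2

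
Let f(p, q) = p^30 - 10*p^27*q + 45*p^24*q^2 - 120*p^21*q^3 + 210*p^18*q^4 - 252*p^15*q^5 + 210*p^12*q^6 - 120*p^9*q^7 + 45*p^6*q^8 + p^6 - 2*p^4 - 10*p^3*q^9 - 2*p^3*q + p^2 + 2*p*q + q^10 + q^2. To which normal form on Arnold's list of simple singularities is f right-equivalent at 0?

A_9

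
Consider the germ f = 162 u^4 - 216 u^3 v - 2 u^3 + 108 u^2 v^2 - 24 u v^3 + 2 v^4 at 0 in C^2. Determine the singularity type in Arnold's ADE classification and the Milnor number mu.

The Hessian of f at 0 has rank 0. Corank 2; j^3 = -2*u^3 is a perfect cube, so E-series; the 4-jet and mu = 6 give E_6.

Type E_{6}, Milnor number mu = 6.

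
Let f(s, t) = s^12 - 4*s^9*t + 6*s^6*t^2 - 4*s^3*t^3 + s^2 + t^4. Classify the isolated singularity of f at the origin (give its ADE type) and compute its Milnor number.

Type A_3, Milnor number mu = 3.

The Hessian of f at 0 is [[2, 0], [0, 0]] with rank 1, so corank 1. A Groebner basis of the Jacobian ideal J(f) in C{s,t} is {t^3, s}; counting standard monomials gives mu = 3. Corank 1: A-series; mu = 3 gives A_3.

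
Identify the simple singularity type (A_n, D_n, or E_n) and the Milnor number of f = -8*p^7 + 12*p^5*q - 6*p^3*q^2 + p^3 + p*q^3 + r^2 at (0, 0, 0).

Type E7, Milnor number mu = 7.

The Hessian of f at 0 is [[0, 0, 0], [0, 0, 0], [0, 0, 2]] with rank 1, so corank 2. A Groebner basis of the Jacobian ideal J(f) in C{p,q,r} is {p^3, p*q^2, 3*p^2 + q^3, r}; counting standard monomials gives mu = 7. Corank 2; j^3 = p^3 is a perfect cube, so E-series; the 4-jet and mu = 7 give E_7.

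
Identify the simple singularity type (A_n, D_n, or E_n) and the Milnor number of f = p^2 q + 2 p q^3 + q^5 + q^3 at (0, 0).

The Hessian of f at 0 has rank 0. Corank 2; j^3 = q*(p^2 + q^2) splits into three distinct lines over C (the quadratic factor has nonzero discriminant), so D_4.

Type D_{4}, Milnor number mu = 4.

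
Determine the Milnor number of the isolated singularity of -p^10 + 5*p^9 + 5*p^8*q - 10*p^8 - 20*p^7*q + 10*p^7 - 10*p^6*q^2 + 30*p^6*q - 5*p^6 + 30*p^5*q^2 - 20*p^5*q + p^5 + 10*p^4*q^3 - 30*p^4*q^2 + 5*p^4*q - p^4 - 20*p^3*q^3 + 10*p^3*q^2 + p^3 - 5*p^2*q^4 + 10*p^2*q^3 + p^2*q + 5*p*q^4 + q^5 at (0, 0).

The Hessian of f at 0 has rank 0. Corank 2; j^3 = p^2*(p + q) has shape L^2 M (L != M), so D-series; mu = 6 gives D_6.

6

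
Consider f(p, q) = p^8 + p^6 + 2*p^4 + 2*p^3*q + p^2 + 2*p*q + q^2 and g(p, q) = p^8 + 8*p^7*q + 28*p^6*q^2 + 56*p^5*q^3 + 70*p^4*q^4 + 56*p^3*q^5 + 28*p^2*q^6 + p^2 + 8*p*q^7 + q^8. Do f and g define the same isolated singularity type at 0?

Yes.

The Hessian of f at 0 is [[2, 2], [2, 2]] with rank 1, so corank 1. A Groebner basis of the Jacobian ideal J(f) in C{p,q} is {-3*p^2 - 7*p*q + q^4 - 4*q^2, p^3 + p + q, p^2*q - 2*p/3 - q^3/3 - 2*q/3, p*q^2 + p/3 + 2*q^3/3 + q/3}; counting standard monomials gives mu = 7. Corank 1: A-series; mu = 7 gives A_7. The Hessian of g at 0 is [[2, 0], [0, 0]] with rank 1, so corank 1. A Groebner basis of the Jacobian ideal J(g) in C{p,q} is {q^7, p}; counting standard monomials gives mu = 7. Corank 1: A-series; mu = 7 gives A_7. Both have type A_7, hence right-equivalent.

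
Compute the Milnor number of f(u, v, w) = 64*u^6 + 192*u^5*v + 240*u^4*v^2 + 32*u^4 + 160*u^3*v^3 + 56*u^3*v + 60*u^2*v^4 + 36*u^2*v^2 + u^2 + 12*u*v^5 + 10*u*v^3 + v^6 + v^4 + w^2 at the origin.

3

The Hessian of f at 0 has rank 2. Corank 1: A-series; mu = 3 gives A_3.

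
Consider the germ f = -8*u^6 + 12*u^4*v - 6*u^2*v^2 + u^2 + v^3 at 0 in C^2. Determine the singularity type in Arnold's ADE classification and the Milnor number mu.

Type A_{2}, Milnor number mu = 2.

The Hessian of f at 0 has rank 1. Corank 1: A-series; mu = 2 gives A_2.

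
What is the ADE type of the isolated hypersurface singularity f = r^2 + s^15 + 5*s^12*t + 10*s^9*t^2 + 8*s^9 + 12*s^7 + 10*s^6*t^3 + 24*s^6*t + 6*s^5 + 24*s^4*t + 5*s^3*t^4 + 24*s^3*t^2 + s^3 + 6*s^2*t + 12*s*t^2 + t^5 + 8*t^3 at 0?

E8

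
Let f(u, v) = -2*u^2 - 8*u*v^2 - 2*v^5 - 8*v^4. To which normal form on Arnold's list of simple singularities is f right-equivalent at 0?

A_4

The Hessian of f at 0 has rank 1. Corank 1: A-series; mu = 4 gives A_4.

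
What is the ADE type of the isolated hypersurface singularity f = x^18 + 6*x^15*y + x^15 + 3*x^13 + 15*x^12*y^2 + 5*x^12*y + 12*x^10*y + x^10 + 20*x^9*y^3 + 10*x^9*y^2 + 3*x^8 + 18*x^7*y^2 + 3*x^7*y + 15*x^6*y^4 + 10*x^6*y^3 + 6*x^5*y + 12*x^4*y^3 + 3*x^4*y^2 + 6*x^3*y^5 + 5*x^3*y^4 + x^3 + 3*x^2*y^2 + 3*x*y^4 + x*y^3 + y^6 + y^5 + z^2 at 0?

E_{7}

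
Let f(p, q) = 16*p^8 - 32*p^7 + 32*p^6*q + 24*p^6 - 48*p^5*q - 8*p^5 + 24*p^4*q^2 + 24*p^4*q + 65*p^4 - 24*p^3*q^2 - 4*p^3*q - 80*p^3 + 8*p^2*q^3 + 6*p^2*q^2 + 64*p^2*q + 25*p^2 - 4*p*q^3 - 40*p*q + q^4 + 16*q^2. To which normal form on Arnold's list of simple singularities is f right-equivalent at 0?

A_{3}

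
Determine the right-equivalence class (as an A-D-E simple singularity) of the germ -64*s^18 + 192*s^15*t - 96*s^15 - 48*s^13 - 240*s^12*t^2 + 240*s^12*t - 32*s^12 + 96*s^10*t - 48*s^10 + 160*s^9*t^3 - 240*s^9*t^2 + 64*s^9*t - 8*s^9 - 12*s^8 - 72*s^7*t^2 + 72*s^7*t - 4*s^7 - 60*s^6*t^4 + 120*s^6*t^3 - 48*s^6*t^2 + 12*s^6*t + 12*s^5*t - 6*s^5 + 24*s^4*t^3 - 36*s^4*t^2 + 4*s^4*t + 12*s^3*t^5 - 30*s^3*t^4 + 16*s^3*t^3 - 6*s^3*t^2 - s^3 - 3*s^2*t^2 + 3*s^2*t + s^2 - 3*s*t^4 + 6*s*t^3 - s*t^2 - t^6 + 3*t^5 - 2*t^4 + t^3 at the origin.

A_2

The Hessian of f at 0 has rank 1. Corank 1: A-series; mu = 2 gives A_2.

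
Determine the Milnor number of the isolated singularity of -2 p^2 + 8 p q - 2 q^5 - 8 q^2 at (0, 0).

4

The Hessian of f at 0 is [[-4, 8], [8, -16]] with rank 1, so corank 1. A Groebner basis of the Jacobian ideal J(f) in C{p,q} is {q^4, p - 2*q}; counting standard monomials gives mu = 4. Corank 1: A-series; mu = 4 gives A_4.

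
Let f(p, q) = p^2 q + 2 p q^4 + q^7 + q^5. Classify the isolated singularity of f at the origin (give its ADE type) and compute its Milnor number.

The Hessian of f at 0 has rank 0. Corank 2; j^3 = p^2*q has shape L^2 M (L != M), so D-series; mu = 6 gives D_6.

Type D_6, Milnor number mu = 6.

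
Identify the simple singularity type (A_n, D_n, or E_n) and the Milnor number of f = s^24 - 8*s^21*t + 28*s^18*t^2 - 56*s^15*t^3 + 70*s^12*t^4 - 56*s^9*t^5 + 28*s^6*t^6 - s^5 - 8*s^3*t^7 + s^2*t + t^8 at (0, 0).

Type D_9, Milnor number mu = 9.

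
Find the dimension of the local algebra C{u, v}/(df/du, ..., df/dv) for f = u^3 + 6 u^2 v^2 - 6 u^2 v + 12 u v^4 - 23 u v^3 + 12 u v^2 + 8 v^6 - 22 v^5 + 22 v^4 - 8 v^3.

The Hessian of f at 0 is [[0, 0], [0, 0]] with rank 0, so corank 2. A Groebner basis of the Jacobian ideal J(f) in C{u,v} is {-u^2/4 + u*v + v^4 - v^3/12 - v^2, u^3 + 13*u^2/2 - 26*u*v - 35*v^3/6 + 26*v^2, u^2*v + 25*u^2/12 - 25*u*v/3 - 119*v^3/36 + 25*v^2/3, u^2/2 + u*v^2 - 2*u*v - 11*v^3/6 + 2*v^2}; counting standard monomials gives mu = 7. Corank 2; j^3 = (u - 2*v)^3 is a perfect cube, so E-series; the 4-jet and mu = 7 give E_7.

7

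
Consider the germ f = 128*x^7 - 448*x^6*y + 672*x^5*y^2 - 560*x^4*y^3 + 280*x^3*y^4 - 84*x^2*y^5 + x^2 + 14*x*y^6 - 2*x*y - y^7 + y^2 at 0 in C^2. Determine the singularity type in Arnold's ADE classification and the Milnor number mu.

Type A_{6}, Milnor number mu = 6.

The Hessian of f at 0 has rank 1. Corank 1: A-series; mu = 6 gives A_6.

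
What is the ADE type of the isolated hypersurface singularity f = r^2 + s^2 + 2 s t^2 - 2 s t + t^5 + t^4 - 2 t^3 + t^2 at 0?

A_4

The Hessian of f at 0 has rank 2. Corank 1: A-series; mu = 4 gives A_4.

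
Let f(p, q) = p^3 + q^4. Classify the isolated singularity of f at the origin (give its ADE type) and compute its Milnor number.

The Hessian of f at 0 has rank 0. Corank 2; j^3 = p^3 is a perfect cube, so E-series; the 4-jet and mu = 6 give E_6.

Type E6, Milnor number mu = 6.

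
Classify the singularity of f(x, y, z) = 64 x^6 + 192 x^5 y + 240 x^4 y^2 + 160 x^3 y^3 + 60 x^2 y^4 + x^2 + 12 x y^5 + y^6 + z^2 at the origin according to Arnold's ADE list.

The Hessian of f at 0 has rank 2. Corank 1: A-series; mu = 5 gives A_5.

A_5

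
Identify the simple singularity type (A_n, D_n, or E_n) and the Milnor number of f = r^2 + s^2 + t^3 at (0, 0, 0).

The Hessian of f at 0 has rank 2. Corank 1: A-series; mu = 2 gives A_2.

Type A_2, Milnor number mu = 2.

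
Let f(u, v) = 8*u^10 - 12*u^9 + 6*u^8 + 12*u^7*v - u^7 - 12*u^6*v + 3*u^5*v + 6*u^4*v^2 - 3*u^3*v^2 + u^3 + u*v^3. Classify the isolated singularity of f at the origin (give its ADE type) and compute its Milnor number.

Type E_7, Milnor number mu = 7.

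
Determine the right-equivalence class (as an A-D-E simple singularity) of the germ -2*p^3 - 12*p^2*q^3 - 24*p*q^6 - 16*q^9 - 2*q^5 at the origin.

E8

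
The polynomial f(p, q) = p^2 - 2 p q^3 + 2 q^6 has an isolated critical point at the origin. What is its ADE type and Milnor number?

Type A5, Milnor number mu = 5.

The Hessian of f at 0 has rank 1. Corank 1: A-series; mu = 5 gives A_5.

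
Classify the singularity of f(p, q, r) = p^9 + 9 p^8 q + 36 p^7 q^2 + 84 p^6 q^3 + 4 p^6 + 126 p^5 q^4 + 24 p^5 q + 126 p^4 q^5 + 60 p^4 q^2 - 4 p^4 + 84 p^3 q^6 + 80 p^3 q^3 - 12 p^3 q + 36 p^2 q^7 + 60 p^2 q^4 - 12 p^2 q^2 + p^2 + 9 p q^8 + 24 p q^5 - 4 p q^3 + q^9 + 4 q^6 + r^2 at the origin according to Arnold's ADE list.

The Hessian of f at 0 is [[2, 0, 0], [0, 0, 0], [0, 0, 2]] with rank 2, so corank 1. A Groebner basis of the Jacobian ideal J(f) in C{p,q,r} is {-p^2/2 + p*q^3, 3*p^2/2 - p*q/2 + q^4, p^3, p^2*q + p*q^2 - p/6 + q^3/3, r}; counting standard monomials gives mu = 8. Corank 1: A-series; mu = 8 gives A_8.

A8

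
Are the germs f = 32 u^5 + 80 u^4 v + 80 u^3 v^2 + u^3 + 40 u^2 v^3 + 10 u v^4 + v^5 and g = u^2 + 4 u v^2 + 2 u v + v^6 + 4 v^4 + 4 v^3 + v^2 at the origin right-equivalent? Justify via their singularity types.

No.

The Hessian of f at 0 is [[0, 0], [0, 0]] with rank 0, so corank 2. A Groebner basis of the Jacobian ideal J(f) in C{u,v} is {v^5, u*v^3 + v^4/8, u^2}; counting standard monomials gives mu = 8. Corank 2; j^3 = u^3 is a perfect cube, so E-series; the 5-jet and mu = 8 give E_8. The Hessian of g at 0 is [[2, 2], [2, 2]] with rank 1, so corank 1. A Groebner basis of the Jacobian ideal J(g) in C{u,v} is {u^3 + 3*u^2/2 + 5*u*v/2 - u/2 - v/2, u^2*v - u^2 - 3*u*v/2 + u/4 + v/4, u/2 + v^2 + v/2}; counting standard monomials gives mu = 5. Corank 1: A-series; mu = 5 gives A_5. f is E_8 but g is A_5, hence not right-equivalent.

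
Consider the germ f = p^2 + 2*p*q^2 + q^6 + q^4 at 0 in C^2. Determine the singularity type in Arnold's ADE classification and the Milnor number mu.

The Hessian of f at 0 is [[2, 0], [0, 0]] with rank 1, so corank 1. A Groebner basis of the Jacobian ideal J(f) in C{p,q} is {p^3, p^2*q, p + q^2}; counting standard monomials gives mu = 5. Corank 1: A-series; mu = 5 gives A_5.

Type A_{5}, Milnor number mu = 5.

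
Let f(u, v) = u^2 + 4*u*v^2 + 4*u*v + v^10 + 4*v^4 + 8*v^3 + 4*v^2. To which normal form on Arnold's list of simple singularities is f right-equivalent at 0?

The Hessian of f at 0 has rank 1. Corank 1: A-series; mu = 9 gives A_9.

A9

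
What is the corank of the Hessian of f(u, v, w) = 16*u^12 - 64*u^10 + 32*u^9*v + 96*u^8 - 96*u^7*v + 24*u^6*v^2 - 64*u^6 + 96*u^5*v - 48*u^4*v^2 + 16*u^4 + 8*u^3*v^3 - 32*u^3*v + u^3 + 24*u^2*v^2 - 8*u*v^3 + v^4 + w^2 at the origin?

2

The Hessian at 0 is [[0, 0, 0], [0, 0, 0], [0, 0, 2]] of rank 1; hence corank 2.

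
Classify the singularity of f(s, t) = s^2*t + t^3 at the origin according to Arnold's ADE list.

The Hessian of f at 0 has rank 0. Corank 2; j^3 = t*(s^2 + t^2) splits into three distinct lines over C (the quadratic factor has nonzero discriminant), so D_4.

D_4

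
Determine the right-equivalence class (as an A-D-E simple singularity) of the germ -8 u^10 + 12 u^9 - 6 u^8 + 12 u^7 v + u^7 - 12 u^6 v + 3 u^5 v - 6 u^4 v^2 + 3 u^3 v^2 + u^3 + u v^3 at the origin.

The Hessian of f at 0 has rank 0. Corank 2; j^3 = u^3 is a perfect cube, so E-series; the 4-jet and mu = 7 give E_7.

E7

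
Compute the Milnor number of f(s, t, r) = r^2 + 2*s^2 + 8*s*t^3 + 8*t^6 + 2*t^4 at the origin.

3

The Hessian of f at 0 has rank 2. Corank 1: A-series; mu = 3 gives A_3.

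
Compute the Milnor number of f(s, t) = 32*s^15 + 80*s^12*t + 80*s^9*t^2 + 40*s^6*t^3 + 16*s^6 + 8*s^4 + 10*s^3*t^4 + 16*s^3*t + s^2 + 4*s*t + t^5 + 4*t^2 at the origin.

The Hessian of f at 0 has rank 1. Corank 1: A-series; mu = 4 gives A_4.

4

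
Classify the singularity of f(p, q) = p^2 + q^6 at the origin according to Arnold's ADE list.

A5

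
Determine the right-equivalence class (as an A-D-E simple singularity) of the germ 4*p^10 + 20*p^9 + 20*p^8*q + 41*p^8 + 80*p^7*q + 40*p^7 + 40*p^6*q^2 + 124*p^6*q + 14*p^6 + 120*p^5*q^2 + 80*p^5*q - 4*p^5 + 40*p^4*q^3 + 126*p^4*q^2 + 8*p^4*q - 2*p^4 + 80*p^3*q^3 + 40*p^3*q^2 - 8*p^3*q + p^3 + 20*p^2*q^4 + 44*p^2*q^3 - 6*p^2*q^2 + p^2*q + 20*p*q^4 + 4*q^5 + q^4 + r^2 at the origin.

D_{5}

The Hessian of f at 0 has rank 1. Corank 2; j^3 = p^2*(p + q) has shape L^2 M (L != M), so D-series; mu = 5 gives D_5.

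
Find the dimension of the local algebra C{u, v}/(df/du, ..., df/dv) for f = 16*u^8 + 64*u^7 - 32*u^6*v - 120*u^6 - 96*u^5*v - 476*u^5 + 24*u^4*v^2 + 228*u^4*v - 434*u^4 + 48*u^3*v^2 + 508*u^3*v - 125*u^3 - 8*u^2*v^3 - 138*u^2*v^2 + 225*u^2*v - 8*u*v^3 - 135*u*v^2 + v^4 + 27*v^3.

The Hessian of f at 0 has rank 0. Corank 2; j^3 = -(5*u - 3*v)^3 is a perfect cube, so E-series; the 4-jet and mu = 6 give E_6.

6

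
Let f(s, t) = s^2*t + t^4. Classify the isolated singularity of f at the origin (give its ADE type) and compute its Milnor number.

Type D_{5}, Milnor number mu = 5.

The Hessian of f at 0 has rank 0. Corank 2; j^3 = s^2*t has shape L^2 M (L != M), so D-series; mu = 5 gives D_5.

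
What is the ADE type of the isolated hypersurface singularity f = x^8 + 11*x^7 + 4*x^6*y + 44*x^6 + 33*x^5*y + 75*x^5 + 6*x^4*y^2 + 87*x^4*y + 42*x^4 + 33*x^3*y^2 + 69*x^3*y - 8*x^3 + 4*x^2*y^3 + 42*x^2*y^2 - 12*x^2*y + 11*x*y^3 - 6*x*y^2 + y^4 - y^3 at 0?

E_{7}

The Hessian of f at 0 has rank 0. Corank 2; j^3 = -(2*x + y)^3 is a perfect cube, so E-series; the 4-jet and mu = 7 give E_7.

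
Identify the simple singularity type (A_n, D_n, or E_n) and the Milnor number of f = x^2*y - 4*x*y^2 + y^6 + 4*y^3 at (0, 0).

Type D_7, Milnor number mu = 7.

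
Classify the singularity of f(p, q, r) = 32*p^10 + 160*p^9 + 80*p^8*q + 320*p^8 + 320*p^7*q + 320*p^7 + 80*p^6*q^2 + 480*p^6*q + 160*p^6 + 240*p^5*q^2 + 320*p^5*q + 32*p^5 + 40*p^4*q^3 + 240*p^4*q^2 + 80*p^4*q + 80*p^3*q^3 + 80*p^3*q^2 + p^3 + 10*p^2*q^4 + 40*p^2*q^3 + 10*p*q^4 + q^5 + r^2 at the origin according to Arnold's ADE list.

The Hessian of f at 0 has rank 1. Corank 2; j^3 = p^3 is a perfect cube, so E-series; the 5-jet and mu = 8 give E_8.

E8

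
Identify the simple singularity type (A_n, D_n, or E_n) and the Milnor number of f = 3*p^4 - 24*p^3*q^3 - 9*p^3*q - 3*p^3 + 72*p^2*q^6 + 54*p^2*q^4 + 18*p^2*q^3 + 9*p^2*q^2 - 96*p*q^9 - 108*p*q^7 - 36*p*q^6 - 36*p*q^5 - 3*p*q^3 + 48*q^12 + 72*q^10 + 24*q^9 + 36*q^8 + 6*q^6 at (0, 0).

Type E_7, Milnor number mu = 7.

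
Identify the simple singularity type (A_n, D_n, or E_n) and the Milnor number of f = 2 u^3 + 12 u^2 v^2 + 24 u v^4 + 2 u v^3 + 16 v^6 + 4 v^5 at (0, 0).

Type E_{7}, Milnor number mu = 7.

The Hessian of f at 0 has rank 0. Corank 2; j^3 = 2*u^3 is a perfect cube, so E-series; the 4-jet and mu = 7 give E_7.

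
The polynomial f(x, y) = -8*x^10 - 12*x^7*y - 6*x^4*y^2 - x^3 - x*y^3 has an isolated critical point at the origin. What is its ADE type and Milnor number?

The Hessian of f at 0 has rank 0. Corank 2; j^3 = -x^3 is a perfect cube, so E-series; the 4-jet and mu = 7 give E_7.

Type E7, Milnor number mu = 7.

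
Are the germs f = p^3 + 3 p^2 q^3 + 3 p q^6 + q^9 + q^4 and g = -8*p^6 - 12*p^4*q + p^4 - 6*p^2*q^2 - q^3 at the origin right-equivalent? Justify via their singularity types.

The Hessian of f at 0 is [[0, 0], [0, 0]] with rank 0, so corank 2. A Groebner basis of the Jacobian ideal J(f) in C{p,q} is {q^3, p^2}; counting standard monomials gives mu = 6. Corank 2; j^3 = p^3 is a perfect cube, so E-series; the 4-jet and mu = 6 give E_6. The Hessian of g at 0 is [[0, 0], [0, 0]] with rank 0, so corank 2. A Groebner basis of the Jacobian ideal J(g) in C{p,q} is {p^3, p^2*q + q^2/4, p*q^2, q^3}; counting standard monomials gives mu = 6. Corank 2; j^3 = -q^3 is a perfect cube, so E-series; the 4-jet and mu = 6 give E_6. Both have type E_6, hence right-equivalent.

Yes.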